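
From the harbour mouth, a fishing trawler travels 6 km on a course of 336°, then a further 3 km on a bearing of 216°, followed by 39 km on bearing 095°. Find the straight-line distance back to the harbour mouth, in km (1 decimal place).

Leg 1 (336°, 6 km): east 6 sin 336° = -2.44, north 6 cos 336° = 5.48
Leg 2 (216°, 3 km): east 3 sin 216° = -1.76, north 3 cos 216° = -2.43
Leg 3 (095°, 39 km): east 39 sin 95° = 38.85, north 39 cos 95° = -3.40
Net: 34.65 east, -0.34 north. Distance = √((34.65)² + (-0.34)²) = 34.650 km.

34.6 km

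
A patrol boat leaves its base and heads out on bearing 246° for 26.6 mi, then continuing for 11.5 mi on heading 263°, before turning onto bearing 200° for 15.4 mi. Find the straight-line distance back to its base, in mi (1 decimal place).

48.9 mi

Leg 1 (246°, 26.6 mi): east 26.6 sin 246° = -24.30, north 26.6 cos 246° = -10.82
Leg 2 (263°, 11.5 mi): east 11.5 sin 263° = -11.41, north 11.5 cos 263° = -1.40
Leg 3 (200°, 15.4 mi): east 15.4 sin 200° = -5.27, north 15.4 cos 200° = -14.47
Net: -40.98 east, -26.69 north. Distance = √((-40.98)² + (-26.69)²) = 48.908 mi.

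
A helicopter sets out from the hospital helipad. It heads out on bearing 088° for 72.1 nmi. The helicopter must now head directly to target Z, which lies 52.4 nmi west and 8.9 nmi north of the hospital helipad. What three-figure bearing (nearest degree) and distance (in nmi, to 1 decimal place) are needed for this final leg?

273°, 124.6 nmi

Leg 1 (088°, 72.1 nmi): east 72.1 sin 88° = 72.06, north 72.1 cos 88° = 2.52
Current position: (72.06, 2.52). Target: (-52.4, 8.9). Remaining: Δeast = -124.46, Δnorth = 6.38.
Bearing = atan2(-124.46, 6.38) mod 360° = 272.94°; distance = √((-124.46)² + (6.38)²) = 124.620 nmi.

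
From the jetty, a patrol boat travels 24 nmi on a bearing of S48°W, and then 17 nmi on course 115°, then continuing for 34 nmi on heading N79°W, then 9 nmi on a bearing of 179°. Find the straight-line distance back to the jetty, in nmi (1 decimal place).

44.0 nmi

Leg 1 (S48°W, 24 nmi): east 24 sin 228° = -17.84, north 24 cos 228° = -16.06
Leg 2 (115°, 17 nmi): east 17 sin 115° = 15.41, north 17 cos 115° = -7.18
Leg 3 (N79°W, 34 nmi): east 34 sin 281° = -33.38, north 34 cos 281° = 6.49
Leg 4 (179°, 9 nmi): east 9 sin 179° = 0.16, north 9 cos 179° = -9.00
Net: -35.65 east, -25.75 north. Distance = √((-35.65)² + (-25.75)²) = 43.977 nmi.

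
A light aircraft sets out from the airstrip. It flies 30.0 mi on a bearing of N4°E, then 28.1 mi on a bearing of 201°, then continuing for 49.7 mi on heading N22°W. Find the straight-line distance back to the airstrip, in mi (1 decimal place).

56.4 mi

Leg 1 (N4°E, 30.0 mi): east 30.0 sin 4° = 2.09, north 30.0 cos 4° = 29.93
Leg 2 (201°, 28.1 mi): east 28.1 sin 201° = -10.07, north 28.1 cos 201° = -26.23
Leg 3 (N22°W, 49.7 mi): east 49.7 sin 338° = -18.62, north 49.7 cos 338° = 46.08
Net: -26.60 east, 49.77 north. Distance = √((-26.60)² + (49.77)²) = 56.434 mi.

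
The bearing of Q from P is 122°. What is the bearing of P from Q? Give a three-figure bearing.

Back-bearing = 122° + 180° = 302°.

302°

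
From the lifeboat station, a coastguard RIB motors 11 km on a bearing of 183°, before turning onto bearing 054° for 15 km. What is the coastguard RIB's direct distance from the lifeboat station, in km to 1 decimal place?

11.8 km

Leg 1 (183°, 11 km): east 11 sin 183° = -0.58, north 11 cos 183° = -10.98
Leg 2 (054°, 15 km): east 15 sin 54° = 12.14, north 15 cos 54° = 8.82
Net: 11.56 east, -2.17 north. Distance = √((11.56)² + (-2.17)²) = 11.761 km.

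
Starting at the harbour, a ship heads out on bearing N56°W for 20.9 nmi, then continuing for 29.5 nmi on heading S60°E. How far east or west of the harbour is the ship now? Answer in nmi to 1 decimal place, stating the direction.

Leg 1 (N56°W, 20.9 nmi): east 20.9 sin 304° = -17.33, north 20.9 cos 304° = 11.69
Leg 2 (S60°E, 29.5 nmi): east 29.5 sin 120° = 25.55, north 29.5 cos 120° = -14.75
Net east component: 8.22 nmi.

8.2 nmi east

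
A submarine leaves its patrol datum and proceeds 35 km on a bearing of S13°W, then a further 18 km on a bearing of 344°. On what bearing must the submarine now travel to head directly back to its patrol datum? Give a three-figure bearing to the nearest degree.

Leg 1 (S13°W, 35 km): east 35 sin 193° = -7.87, north 35 cos 193° = -34.10
Leg 2 (344°, 18 km): east 18 sin 344° = -4.96, north 18 cos 344° = 17.30
Net displacement: -12.83 east, -16.80 north. Direction back to start is (12.83, 16.80): bearing = atan2(12.83, 16.80) mod 360° = 37.38° ≈ 037°.

037°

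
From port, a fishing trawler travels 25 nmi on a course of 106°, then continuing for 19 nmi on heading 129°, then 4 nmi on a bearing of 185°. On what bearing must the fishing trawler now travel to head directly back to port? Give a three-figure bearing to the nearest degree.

Leg 1 (106°, 25 nmi): east 25 sin 106° = 24.03, north 25 cos 106° = -6.89
Leg 2 (129°, 19 nmi): east 19 sin 129° = 14.77, north 19 cos 129° = -11.96
Leg 3 (185°, 4 nmi): east 4 sin 185° = -0.35, north 4 cos 185° = -3.98
Net displacement: 38.45 east, -22.83 north. Direction back to start is (-38.45, 22.83): bearing = atan2(-38.45, 22.83) mod 360° = 300.70° ≈ 301°.

301°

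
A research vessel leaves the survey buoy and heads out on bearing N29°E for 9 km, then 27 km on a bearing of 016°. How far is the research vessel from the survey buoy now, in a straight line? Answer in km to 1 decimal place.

Leg 1 (N29°E, 9 km): east 9 sin 29° = 4.36, north 9 cos 29° = 7.87
Leg 2 (016°, 27 km): east 27 sin 16° = 7.44, north 27 cos 16° = 25.95
Net: 11.81 east, 33.83 north. Distance = √((11.81)² + (33.83)²) = 35.827 km.

35.8 km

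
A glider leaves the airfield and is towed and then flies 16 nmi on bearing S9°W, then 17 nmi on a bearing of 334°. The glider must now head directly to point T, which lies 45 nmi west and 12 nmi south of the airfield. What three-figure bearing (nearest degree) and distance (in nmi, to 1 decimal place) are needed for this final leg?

Leg 1 (S9°W, 16 nmi): east 16 sin 189° = -2.50, north 16 cos 189° = -15.80
Leg 2 (334°, 17 nmi): east 17 sin 334° = -7.45, north 17 cos 334° = 15.28
Current position: (-9.96, -0.52). Target: (-45, -12). Remaining: Δeast = -35.04, Δnorth = -11.48.
Bearing = atan2(-35.04, -11.48) mod 360° = 251.87°; distance = √((-35.04)² + (-11.48)²) = 36.876 nmi.

252°, 36.9 nmi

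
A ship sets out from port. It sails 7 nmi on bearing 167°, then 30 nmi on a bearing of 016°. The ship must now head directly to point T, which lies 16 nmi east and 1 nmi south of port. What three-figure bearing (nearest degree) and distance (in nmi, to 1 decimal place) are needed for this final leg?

165°, 23.8 nmi

Leg 1 (167°, 7 nmi): east 7 sin 167° = 1.57, north 7 cos 167° = -6.82
Leg 2 (016°, 30 nmi): east 30 sin 16° = 8.27, north 30 cos 16° = 28.84
Current position: (9.84, 22.02). Target: (16, -1). Remaining: Δeast = 6.16, Δnorth = -23.02.
Bearing = atan2(6.16, -23.02) mod 360° = 165.03°; distance = √((6.16)² + (-23.02)²) = 23.826 nmi.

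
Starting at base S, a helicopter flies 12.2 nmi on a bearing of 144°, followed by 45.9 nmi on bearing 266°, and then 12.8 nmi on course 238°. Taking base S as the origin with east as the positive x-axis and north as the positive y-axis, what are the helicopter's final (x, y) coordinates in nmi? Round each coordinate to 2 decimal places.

Leg 1 (144°, 12.2 nmi): east 12.2 sin 144° = 7.17, north 12.2 cos 144° = -9.87
Leg 2 (266°, 45.9 nmi): east 45.9 sin 266° = -45.79, north 45.9 cos 266° = -3.20
Leg 3 (238°, 12.8 nmi): east 12.8 sin 238° = -10.86, north 12.8 cos 238° = -6.78
Summing: -49.47 nmi east, -19.85 nmi north → (-49.47, -19.85).

(-49.47, -19.85)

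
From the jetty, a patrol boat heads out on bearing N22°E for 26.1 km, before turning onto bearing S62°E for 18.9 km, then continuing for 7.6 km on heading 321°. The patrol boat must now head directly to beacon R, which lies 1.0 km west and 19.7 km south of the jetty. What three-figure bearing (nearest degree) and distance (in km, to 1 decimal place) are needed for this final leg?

209°, 46.8 km

Leg 1 (N22°E, 26.1 km): east 26.1 sin 22° = 9.78, north 26.1 cos 22° = 24.20
Leg 2 (S62°E, 18.9 km): east 18.9 sin 118° = 16.69, north 18.9 cos 118° = -8.87
Leg 3 (321°, 7.6 km): east 7.6 sin 321° = -4.78, north 7.6 cos 321° = 5.91
Current position: (21.68, 21.23). Target: (-1.0, -19.7). Remaining: Δeast = -22.68, Δnorth = -40.93.
Bearing = atan2(-22.68, -40.93) mod 360° = 208.99°; distance = √((-22.68)² + (-40.93)²) = 46.797 km.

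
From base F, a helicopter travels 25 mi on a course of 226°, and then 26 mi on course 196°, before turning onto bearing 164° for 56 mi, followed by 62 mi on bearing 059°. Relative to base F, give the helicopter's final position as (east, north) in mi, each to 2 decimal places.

Leg 1 (226°, 25 mi): east 25 sin 226° = -17.98, north 25 cos 226° = -17.37
Leg 2 (196°, 26 mi): east 26 sin 196° = -7.17, north 26 cos 196° = -24.99
Leg 3 (164°, 56 mi): east 56 sin 164° = 15.44, north 56 cos 164° = -53.83
Leg 4 (059°, 62 mi): east 62 sin 59° = 53.14, north 62 cos 59° = 31.93
Summing: 43.43 mi east, -64.26 mi north → (43.43, -64.26).

(43.43, -64.26)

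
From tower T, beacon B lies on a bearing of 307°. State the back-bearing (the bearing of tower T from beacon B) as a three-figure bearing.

127°

Back-bearing = 307° − 180° = 127°.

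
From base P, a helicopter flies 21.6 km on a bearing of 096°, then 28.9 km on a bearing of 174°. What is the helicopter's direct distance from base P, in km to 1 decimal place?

Leg 1 (096°, 21.6 km): east 21.6 sin 96° = 21.48, north 21.6 cos 96° = -2.26
Leg 2 (174°, 28.9 km): east 28.9 sin 174° = 3.02, north 28.9 cos 174° = -28.74
Net: 24.50 east, -31.00 north. Distance = √((24.50)² + (-31.00)²) = 39.514 km.

39.5 km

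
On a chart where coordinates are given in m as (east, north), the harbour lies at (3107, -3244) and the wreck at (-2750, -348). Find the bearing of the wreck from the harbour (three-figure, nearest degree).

Δeast = -2750 − 3107 = -5857.00; Δnorth = -348 − -3244 = 2896.00.
Bearing = atan2(Δeast, Δnorth) mod 360° = 296.31° ≈ 296°.

296°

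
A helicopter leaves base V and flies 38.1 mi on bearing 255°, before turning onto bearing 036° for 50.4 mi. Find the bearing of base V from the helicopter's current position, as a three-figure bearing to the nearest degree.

Leg 1 (255°, 38.1 mi): east 38.1 sin 255° = -36.80, north 38.1 cos 255° = -9.86
Leg 2 (036°, 50.4 mi): east 50.4 sin 36° = 29.62, north 50.4 cos 36° = 40.77
Net displacement: -7.18 east, 30.91 north. Direction back to start is (7.18, -30.91): bearing = atan2(7.18, -30.91) mod 360° = 166.93° ≈ 167°.

167°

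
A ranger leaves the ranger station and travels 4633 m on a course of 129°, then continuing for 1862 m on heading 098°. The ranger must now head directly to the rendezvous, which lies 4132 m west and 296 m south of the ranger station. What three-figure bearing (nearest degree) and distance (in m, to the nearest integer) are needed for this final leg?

287°, 10000 m

Leg 1 (129°, 4633 m): east 4633 sin 129° = 3600.52, north 4633 cos 129° = -2915.64
Leg 2 (098°, 1862 m): east 1862 sin 98° = 1843.88, north 1862 cos 98° = -259.14
Current position: (5444.40, -3174.78). Target: (-4132, -296). Remaining: Δeast = -9576.40, Δnorth = 2878.78.
Bearing = atan2(-9576.40, 2878.78) mod 360° = 286.73°; distance = √((-9576.40)² + (2878.78)²) = 9999.738 m.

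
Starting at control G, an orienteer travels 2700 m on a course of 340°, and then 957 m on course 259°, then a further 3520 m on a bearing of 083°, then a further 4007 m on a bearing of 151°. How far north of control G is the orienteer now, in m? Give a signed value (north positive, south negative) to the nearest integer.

Leg 1 (340°, 2700 m): east 2700 sin 340° = -923.45, north 2700 cos 340° = 2537.17
Leg 2 (259°, 957 m): east 957 sin 259° = -939.42, north 957 cos 259° = -182.60
Leg 3 (083°, 3520 m): east 3520 sin 83° = 3493.76, north 3520 cos 83° = 428.98
Leg 4 (151°, 4007 m): east 4007 sin 151° = 1942.63, north 4007 cos 151° = -3504.60
Net north component: -721.06 m.

-721 m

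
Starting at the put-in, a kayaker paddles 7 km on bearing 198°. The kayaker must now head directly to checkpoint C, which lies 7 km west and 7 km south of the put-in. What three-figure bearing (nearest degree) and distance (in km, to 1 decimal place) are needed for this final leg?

Leg 1 (198°, 7 km): east 7 sin 198° = -2.16, north 7 cos 198° = -6.66
Current position: (-2.16, -6.66). Target: (-7, -7). Remaining: Δeast = -4.84, Δnorth = -0.34.
Bearing = atan2(-4.84, -0.34) mod 360° = 265.95°; distance = √((-4.84)² + (-0.34)²) = 4.849 km.

266°, 4.8 km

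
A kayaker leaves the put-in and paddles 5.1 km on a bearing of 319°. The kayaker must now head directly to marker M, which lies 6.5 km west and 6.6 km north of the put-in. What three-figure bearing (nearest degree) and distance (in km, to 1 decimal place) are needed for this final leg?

311°, 4.2 km

Leg 1 (319°, 5.1 km): east 5.1 sin 319° = -3.35, north 5.1 cos 319° = 3.85
Current position: (-3.35, 3.85). Target: (-6.5, 6.6). Remaining: Δeast = -3.15, Δnorth = 2.75.
Bearing = atan2(-3.15, 2.75) mod 360° = 311.09°; distance = √((-3.15)² + (2.75)²) = 4.185 km.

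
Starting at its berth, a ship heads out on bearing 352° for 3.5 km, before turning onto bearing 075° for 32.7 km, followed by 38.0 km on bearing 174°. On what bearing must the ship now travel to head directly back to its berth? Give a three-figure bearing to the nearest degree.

Leg 1 (352°, 3.5 km): east 3.5 sin 352° = -0.49, north 3.5 cos 352° = 3.47
Leg 2 (075°, 32.7 km): east 32.7 sin 75° = 31.59, north 32.7 cos 75° = 8.46
Leg 3 (174°, 38.0 km): east 38.0 sin 174° = 3.97, north 38.0 cos 174° = -37.79
Net displacement: 35.07 east, -25.86 north. Direction back to start is (-35.07, 25.86): bearing = atan2(-35.07, 25.86) mod 360° = 306.41° ≈ 306°.

306°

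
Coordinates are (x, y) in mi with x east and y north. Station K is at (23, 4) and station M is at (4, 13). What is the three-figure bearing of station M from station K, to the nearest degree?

Δeast = 4 − 23 = -19.00; Δnorth = 13 − 4 = 9.00.
Bearing = atan2(Δeast, Δnorth) mod 360° = 295.35° ≈ 295°.

295°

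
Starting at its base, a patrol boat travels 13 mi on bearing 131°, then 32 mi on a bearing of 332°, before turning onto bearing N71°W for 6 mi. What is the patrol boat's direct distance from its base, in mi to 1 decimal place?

Leg 1 (131°, 13 mi): east 13 sin 131° = 9.81, north 13 cos 131° = -8.53
Leg 2 (332°, 32 mi): east 32 sin 332° = -15.02, north 32 cos 332° = 28.25
Leg 3 (N71°W, 6 mi): east 6 sin 289° = -5.67, north 6 cos 289° = 1.95
Net: -10.88 east, 21.68 north. Distance = √((-10.88)² + (21.68)²) = 24.258 mi.

24.3 mi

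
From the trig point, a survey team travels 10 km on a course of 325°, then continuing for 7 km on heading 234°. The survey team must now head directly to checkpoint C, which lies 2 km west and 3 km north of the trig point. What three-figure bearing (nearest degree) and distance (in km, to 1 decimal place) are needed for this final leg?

097°, 9.5 km

Leg 1 (325°, 10 km): east 10 sin 325° = -5.74, north 10 cos 325° = 8.19
Leg 2 (234°, 7 km): east 7 sin 234° = -5.66, north 7 cos 234° = -4.11
Current position: (-11.40, 4.08). Target: (-2, 3). Remaining: Δeast = 9.40, Δnorth = -1.08.
Bearing = atan2(9.40, -1.08) mod 360° = 96.54°; distance = √((9.40)² + (-1.08)²) = 9.460 km.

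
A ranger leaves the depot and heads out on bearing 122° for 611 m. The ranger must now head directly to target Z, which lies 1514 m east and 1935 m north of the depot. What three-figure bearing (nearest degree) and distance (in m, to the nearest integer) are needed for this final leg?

024°, 2469 m

Leg 1 (122°, 611 m): east 611 sin 122° = 518.16, north 611 cos 122° = -323.78
Current position: (518.16, -323.78). Target: (1514, 1935). Remaining: Δeast = 995.84, Δnorth = 2258.78.
Bearing = atan2(995.84, 2258.78) mod 360° = 23.79°; distance = √((995.84)² + (2258.78)²) = 2468.561 m.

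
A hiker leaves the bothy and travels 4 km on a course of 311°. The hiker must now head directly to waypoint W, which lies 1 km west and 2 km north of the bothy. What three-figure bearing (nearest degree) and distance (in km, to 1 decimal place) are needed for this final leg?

107°, 2.1 km

Leg 1 (311°, 4 km): east 4 sin 311° = -3.02, north 4 cos 311° = 2.62
Current position: (-3.02, 2.62). Target: (-1, 2). Remaining: Δeast = 2.02, Δnorth = -0.62.
Bearing = atan2(2.02, -0.62) mod 360° = 107.18°; distance = √((2.02)² + (-0.62)²) = 2.113 km.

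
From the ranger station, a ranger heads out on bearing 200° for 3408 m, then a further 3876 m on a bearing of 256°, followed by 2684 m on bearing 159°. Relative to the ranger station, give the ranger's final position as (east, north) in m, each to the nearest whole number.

(-3965, -6646)

Leg 1 (200°, 3408 m): east 3408 sin 200° = -1165.60, north 3408 cos 200° = -3202.47
Leg 2 (256°, 3876 m): east 3876 sin 256° = -3760.87, north 3876 cos 256° = -937.69
Leg 3 (159°, 2684 m): east 2684 sin 159° = 961.86, north 2684 cos 159° = -2505.73
Summing: -3964.61 m east, -6645.89 m north → (-3965, -6646).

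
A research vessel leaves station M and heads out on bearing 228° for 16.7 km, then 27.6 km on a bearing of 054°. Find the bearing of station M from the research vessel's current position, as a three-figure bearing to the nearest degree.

243°

Leg 1 (228°, 16.7 km): east 16.7 sin 228° = -12.41, north 16.7 cos 228° = -11.17
Leg 2 (054°, 27.6 km): east 27.6 sin 54° = 22.33, north 27.6 cos 54° = 16.22
Net displacement: 9.92 east, 5.05 north. Direction back to start is (-9.92, -5.05): bearing = atan2(-9.92, -5.05) mod 360° = 243.02° ≈ 243°.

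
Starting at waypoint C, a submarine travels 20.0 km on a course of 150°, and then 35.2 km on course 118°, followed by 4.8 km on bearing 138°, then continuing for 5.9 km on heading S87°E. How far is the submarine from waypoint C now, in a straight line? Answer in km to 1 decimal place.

62.8 km

Leg 1 (150°, 20.0 km): east 20.0 sin 150° = 10.00, north 20.0 cos 150° = -17.32
Leg 2 (118°, 35.2 km): east 35.2 sin 118° = 31.08, north 35.2 cos 118° = -16.53
Leg 3 (138°, 4.8 km): east 4.8 sin 138° = 3.21, north 4.8 cos 138° = -3.57
Leg 4 (S87°E, 5.9 km): east 5.9 sin 93° = 5.89, north 5.9 cos 93° = -0.31
Net: 50.18 east, -37.72 north. Distance = √((50.18)² + (-37.72)²) = 62.780 km.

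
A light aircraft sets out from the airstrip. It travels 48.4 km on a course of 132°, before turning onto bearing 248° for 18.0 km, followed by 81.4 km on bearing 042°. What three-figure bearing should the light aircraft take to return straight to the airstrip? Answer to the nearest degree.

Leg 1 (132°, 48.4 km): east 48.4 sin 132° = 35.97, north 48.4 cos 132° = -32.39
Leg 2 (248°, 18.0 km): east 18.0 sin 248° = -16.69, north 18.0 cos 248° = -6.74
Leg 3 (042°, 81.4 km): east 81.4 sin 42° = 54.47, north 81.4 cos 42° = 60.49
Net displacement: 73.75 east, 21.36 north. Direction back to start is (-73.75, -21.36): bearing = atan2(-73.75, -21.36) mod 360° = 253.84° ≈ 254°.

254°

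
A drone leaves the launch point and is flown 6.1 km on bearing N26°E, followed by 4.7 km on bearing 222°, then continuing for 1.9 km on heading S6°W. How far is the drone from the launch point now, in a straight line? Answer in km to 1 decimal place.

Leg 1 (N26°E, 6.1 km): east 6.1 sin 26° = 2.67, north 6.1 cos 26° = 5.48
Leg 2 (222°, 4.7 km): east 4.7 sin 222° = -3.14, north 4.7 cos 222° = -3.49
Leg 3 (S6°W, 1.9 km): east 1.9 sin 186° = -0.20, north 1.9 cos 186° = -1.89
Net: -0.67 east, 0.10 north. Distance = √((-0.67)² + (0.10)²) = 0.677 km.

0.7 km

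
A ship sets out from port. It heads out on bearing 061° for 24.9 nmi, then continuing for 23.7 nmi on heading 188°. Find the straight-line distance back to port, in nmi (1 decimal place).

Leg 1 (061°, 24.9 nmi): east 24.9 sin 61° = 21.78, north 24.9 cos 61° = 12.07
Leg 2 (188°, 23.7 nmi): east 23.7 sin 188° = -3.30, north 23.7 cos 188° = -23.47
Net: 18.48 east, -11.40 north. Distance = √((18.48)² + (-11.40)²) = 21.712 nmi.

21.7 nmi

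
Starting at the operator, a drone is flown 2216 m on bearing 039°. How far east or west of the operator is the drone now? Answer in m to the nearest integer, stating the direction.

1395 m east

Leg 1 (039°, 2216 m): east 2216 sin 39° = 1394.57, north 2216 cos 39° = 1722.16
Net east component: 1394.57 m.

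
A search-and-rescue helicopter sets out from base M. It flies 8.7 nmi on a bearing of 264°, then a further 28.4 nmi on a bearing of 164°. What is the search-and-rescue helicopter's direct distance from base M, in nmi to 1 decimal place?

28.2 nmi

Leg 1 (264°, 8.7 nmi): east 8.7 sin 264° = -8.65, north 8.7 cos 264° = -0.91
Leg 2 (164°, 28.4 nmi): east 28.4 sin 164° = 7.83, north 28.4 cos 164° = -27.30
Net: -0.82 east, -28.21 north. Distance = √((-0.82)² + (-28.21)²) = 28.221 nmi.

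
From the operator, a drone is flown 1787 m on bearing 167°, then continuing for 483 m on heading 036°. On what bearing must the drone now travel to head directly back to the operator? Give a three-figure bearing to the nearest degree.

Leg 1 (167°, 1787 m): east 1787 sin 167° = 401.99, north 1787 cos 167° = -1741.20
Leg 2 (036°, 483 m): east 483 sin 36° = 283.90, north 483 cos 36° = 390.76
Net displacement: 685.89 east, -1350.44 north. Direction back to start is (-685.89, 1350.44): bearing = atan2(-685.89, 1350.44) mod 360° = 333.07° ≈ 333°.

333°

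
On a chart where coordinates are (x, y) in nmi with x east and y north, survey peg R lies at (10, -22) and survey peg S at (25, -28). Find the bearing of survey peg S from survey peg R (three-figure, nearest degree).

Δeast = 25 − 10 = 15.00; Δnorth = -28 − -22 = -6.00.
Bearing = atan2(Δeast, Δnorth) mod 360° = 111.80° ≈ 112°.

112°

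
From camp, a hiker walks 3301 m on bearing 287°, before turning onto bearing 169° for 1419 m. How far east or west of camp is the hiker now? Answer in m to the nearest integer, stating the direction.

Leg 1 (287°, 3301 m): east 3301 sin 287° = -3156.76, north 3301 cos 287° = 965.12
Leg 2 (169°, 1419 m): east 1419 sin 169° = 270.76, north 1419 cos 169° = -1392.93
Net east component: -2886.00 m.

2886 m west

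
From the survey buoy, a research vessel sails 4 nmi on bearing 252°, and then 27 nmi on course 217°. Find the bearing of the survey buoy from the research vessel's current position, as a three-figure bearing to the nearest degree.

041°

Leg 1 (252°, 4 nmi): east 4 sin 252° = -3.80, north 4 cos 252° = -1.24
Leg 2 (217°, 27 nmi): east 27 sin 217° = -16.25, north 27 cos 217° = -21.56
Net displacement: -20.05 east, -22.80 north. Direction back to start is (20.05, 22.80): bearing = atan2(20.05, 22.80) mod 360° = 41.33° ≈ 041°.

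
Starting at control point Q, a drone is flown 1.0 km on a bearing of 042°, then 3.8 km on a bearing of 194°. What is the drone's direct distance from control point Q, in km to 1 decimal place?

3.0 km

Leg 1 (042°, 1.0 km): east 1.0 sin 42° = 0.67, north 1.0 cos 42° = 0.74
Leg 2 (194°, 3.8 km): east 3.8 sin 194° = -0.92, north 3.8 cos 194° = -3.69
Net: -0.25 east, -2.94 north. Distance = √((-0.25)² + (-2.94)²) = 2.955 km.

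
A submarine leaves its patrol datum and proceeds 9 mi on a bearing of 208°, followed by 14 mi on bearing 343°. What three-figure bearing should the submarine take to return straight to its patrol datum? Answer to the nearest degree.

123°

Leg 1 (208°, 9 mi): east 9 sin 208° = -4.23, north 9 cos 208° = -7.95
Leg 2 (343°, 14 mi): east 14 sin 343° = -4.09, north 14 cos 343° = 13.39
Net displacement: -8.32 east, 5.44 north. Direction back to start is (8.32, -5.44): bearing = atan2(8.32, -5.44) mod 360° = 123.19° ≈ 123°.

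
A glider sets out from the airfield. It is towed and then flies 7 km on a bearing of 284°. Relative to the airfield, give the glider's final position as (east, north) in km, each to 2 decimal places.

Leg 1 (284°, 7 km): east 7 sin 284° = -6.79, north 7 cos 284° = 1.69
Summing: -6.79 km east, 1.69 km north → (-6.79, 1.69).

(-6.79, 1.69)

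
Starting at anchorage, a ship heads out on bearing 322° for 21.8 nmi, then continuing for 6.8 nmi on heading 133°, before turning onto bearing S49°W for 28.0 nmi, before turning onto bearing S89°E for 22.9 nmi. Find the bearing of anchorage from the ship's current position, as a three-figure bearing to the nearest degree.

Leg 1 (322°, 21.8 nmi): east 21.8 sin 322° = -13.42, north 21.8 cos 322° = 17.18
Leg 2 (133°, 6.8 nmi): east 6.8 sin 133° = 4.97, north 6.8 cos 133° = -4.64
Leg 3 (S49°W, 28.0 nmi): east 28.0 sin 229° = -21.13, north 28.0 cos 229° = -18.37
Leg 4 (S89°E, 22.9 nmi): east 22.9 sin 91° = 22.90, north 22.9 cos 91° = -0.40
Net displacement: -6.68 east, -6.23 north. Direction back to start is (6.68, 6.23): bearing = atan2(6.68, 6.23) mod 360° = 47.02° ≈ 047°.

047°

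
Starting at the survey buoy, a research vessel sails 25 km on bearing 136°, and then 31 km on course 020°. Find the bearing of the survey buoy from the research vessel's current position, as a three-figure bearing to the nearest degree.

Leg 1 (136°, 25 km): east 25 sin 136° = 17.37, north 25 cos 136° = -17.98
Leg 2 (020°, 31 km): east 31 sin 20° = 10.60, north 31 cos 20° = 29.13
Net displacement: 27.97 east, 11.15 north. Direction back to start is (-27.97, -11.15): bearing = atan2(-27.97, -11.15) mod 360° = 248.27° ≈ 248°.

248°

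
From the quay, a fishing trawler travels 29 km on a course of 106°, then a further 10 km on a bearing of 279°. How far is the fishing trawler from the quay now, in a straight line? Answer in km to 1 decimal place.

Leg 1 (106°, 29 km): east 29 sin 106° = 27.88, north 29 cos 106° = -7.99
Leg 2 (279°, 10 km): east 10 sin 279° = -9.88, north 10 cos 279° = 1.56
Net: 18.00 east, -6.43 north. Distance = √((18.00)² + (-6.43)²) = 19.113 km.

19.1 km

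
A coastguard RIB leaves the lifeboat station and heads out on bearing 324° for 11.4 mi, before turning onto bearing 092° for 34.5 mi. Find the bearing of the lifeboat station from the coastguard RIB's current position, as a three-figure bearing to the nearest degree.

Leg 1 (324°, 11.4 mi): east 11.4 sin 324° = -6.70, north 11.4 cos 324° = 9.22
Leg 2 (092°, 34.5 mi): east 34.5 sin 92° = 34.48, north 34.5 cos 92° = -1.20
Net displacement: 27.78 east, 8.02 north. Direction back to start is (-27.78, -8.02): bearing = atan2(-27.78, -8.02) mod 360° = 253.90° ≈ 254°.

254°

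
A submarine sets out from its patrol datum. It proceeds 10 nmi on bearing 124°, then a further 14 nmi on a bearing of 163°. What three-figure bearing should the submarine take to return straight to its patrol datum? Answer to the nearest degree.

327°

Leg 1 (124°, 10 nmi): east 10 sin 124° = 8.29, north 10 cos 124° = -5.59
Leg 2 (163°, 14 nmi): east 14 sin 163° = 4.09, north 14 cos 163° = -13.39
Net displacement: 12.38 east, -18.98 north. Direction back to start is (-12.38, 18.98): bearing = atan2(-12.38, 18.98) mod 360° = 326.88° ≈ 327°.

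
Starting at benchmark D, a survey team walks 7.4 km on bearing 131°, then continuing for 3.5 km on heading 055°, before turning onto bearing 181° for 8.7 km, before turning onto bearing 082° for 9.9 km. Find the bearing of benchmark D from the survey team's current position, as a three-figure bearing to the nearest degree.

Leg 1 (131°, 7.4 km): east 7.4 sin 131° = 5.58, north 7.4 cos 131° = -4.85
Leg 2 (055°, 3.5 km): east 3.5 sin 55° = 2.87, north 3.5 cos 55° = 2.01
Leg 3 (181°, 8.7 km): east 8.7 sin 181° = -0.15, north 8.7 cos 181° = -8.70
Leg 4 (082°, 9.9 km): east 9.9 sin 82° = 9.80, north 9.9 cos 82° = 1.38
Net displacement: 18.10 east, -10.17 north. Direction back to start is (-18.10, 10.17): bearing = atan2(-18.10, 10.17) mod 360° = 299.32° ≈ 299°.

299°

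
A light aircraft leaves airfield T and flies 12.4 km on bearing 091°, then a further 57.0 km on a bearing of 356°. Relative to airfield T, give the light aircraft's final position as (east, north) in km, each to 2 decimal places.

(8.42, 56.64)

Leg 1 (091°, 12.4 km): east 12.4 sin 91° = 12.40, north 12.4 cos 91° = -0.22
Leg 2 (356°, 57.0 km): east 57.0 sin 356° = -3.98, north 57.0 cos 356° = 56.86
Summing: 8.42 km east, 56.64 km north → (8.42, 56.64).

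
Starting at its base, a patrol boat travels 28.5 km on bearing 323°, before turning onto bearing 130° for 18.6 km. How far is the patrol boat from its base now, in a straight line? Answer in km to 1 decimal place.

11.2 km

Leg 1 (323°, 28.5 km): east 28.5 sin 323° = -17.15, north 28.5 cos 323° = 22.76
Leg 2 (130°, 18.6 km): east 18.6 sin 130° = 14.25, north 18.6 cos 130° = -11.96
Net: -2.90 east, 10.81 north. Distance = √((-2.90)² + (10.81)²) = 11.189 km.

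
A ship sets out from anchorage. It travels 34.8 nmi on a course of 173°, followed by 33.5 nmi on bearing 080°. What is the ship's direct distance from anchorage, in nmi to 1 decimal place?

47.0 nmi

Leg 1 (173°, 34.8 nmi): east 34.8 sin 173° = 4.24, north 34.8 cos 173° = -34.54
Leg 2 (080°, 33.5 nmi): east 33.5 sin 80° = 32.99, north 33.5 cos 80° = 5.82
Net: 37.23 east, -28.72 north. Distance = √((37.23)² + (-28.72)²) = 47.024 nmi.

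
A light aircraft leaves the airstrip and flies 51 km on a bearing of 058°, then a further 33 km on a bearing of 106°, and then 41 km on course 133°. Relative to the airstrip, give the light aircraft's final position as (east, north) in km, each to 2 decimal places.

Leg 1 (058°, 51 km): east 51 sin 58° = 43.25, north 51 cos 58° = 27.03
Leg 2 (106°, 33 km): east 33 sin 106° = 31.72, north 33 cos 106° = -9.10
Leg 3 (133°, 41 km): east 41 sin 133° = 29.99, north 41 cos 133° = -27.96
Summing: 104.96 km east, -10.03 km north → (104.96, -10.03).

(104.96, -10.03)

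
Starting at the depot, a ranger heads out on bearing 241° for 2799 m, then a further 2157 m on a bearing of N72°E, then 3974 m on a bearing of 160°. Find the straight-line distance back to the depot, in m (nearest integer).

4528 m

Leg 1 (241°, 2799 m): east 2799 sin 241° = -2448.06, north 2799 cos 241° = -1356.98
Leg 2 (N72°E, 2157 m): east 2157 sin 72° = 2051.43, north 2157 cos 72° = 666.55
Leg 3 (160°, 3974 m): east 3974 sin 160° = 1359.19, north 3974 cos 160° = -3734.34
Net: 962.56 east, -4424.77 north. Distance = √((962.56)² + (-4424.77)²) = 4528.257 m.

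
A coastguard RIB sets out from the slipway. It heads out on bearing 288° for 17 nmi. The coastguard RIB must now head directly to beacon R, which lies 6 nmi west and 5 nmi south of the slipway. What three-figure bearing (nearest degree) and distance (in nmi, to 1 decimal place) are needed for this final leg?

135°, 14.4 nmi

Leg 1 (288°, 17 nmi): east 17 sin 288° = -16.17, north 17 cos 288° = 5.25
Current position: (-16.17, 5.25). Target: (-6, -5). Remaining: Δeast = 10.17, Δnorth = -10.25.
Bearing = atan2(10.17, -10.25) mod 360° = 135.24°; distance = √((10.17)² + (-10.25)²) = 14.440 nmi.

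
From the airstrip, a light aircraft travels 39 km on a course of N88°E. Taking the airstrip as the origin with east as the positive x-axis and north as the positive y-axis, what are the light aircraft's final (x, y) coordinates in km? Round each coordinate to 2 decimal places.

(38.98, 1.36)

Leg 1 (N88°E, 39 km): east 39 sin 88° = 38.98, north 39 cos 88° = 1.36
Summing: 38.98 km east, 1.36 km north → (38.98, 1.36).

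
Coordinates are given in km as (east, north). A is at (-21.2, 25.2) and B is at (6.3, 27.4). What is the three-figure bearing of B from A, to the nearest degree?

Δeast = 6.3 − -21.2 = 27.50; Δnorth = 27.4 − 25.2 = 2.20.
Bearing = atan2(Δeast, Δnorth) mod 360° = 85.43° ≈ 085°.

085°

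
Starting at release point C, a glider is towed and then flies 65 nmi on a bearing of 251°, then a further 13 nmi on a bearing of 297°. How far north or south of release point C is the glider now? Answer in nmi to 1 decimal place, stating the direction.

15.3 nmi south

Leg 1 (251°, 65 nmi): east 65 sin 251° = -61.46, north 65 cos 251° = -21.16
Leg 2 (297°, 13 nmi): east 13 sin 297° = -11.58, north 13 cos 297° = 5.90
Net north component: -15.26 nmi.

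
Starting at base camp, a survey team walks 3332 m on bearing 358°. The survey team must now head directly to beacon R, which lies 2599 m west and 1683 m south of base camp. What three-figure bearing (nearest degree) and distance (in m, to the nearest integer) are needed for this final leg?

206°, 5594 m

Leg 1 (358°, 3332 m): east 3332 sin 358° = -116.29, north 3332 cos 358° = 3329.97
Current position: (-116.29, 3329.97). Target: (-2599, -1683). Remaining: Δeast = -2482.71, Δnorth = -5012.97.
Bearing = atan2(-2482.71, -5012.97) mod 360° = 206.35°; distance = √((-2482.71)² + (-5012.97)²) = 5594.081 m.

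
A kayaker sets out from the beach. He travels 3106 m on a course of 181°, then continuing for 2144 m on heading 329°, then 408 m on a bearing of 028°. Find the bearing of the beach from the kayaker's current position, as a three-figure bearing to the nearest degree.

Leg 1 (181°, 3106 m): east 3106 sin 181° = -54.21, north 3106 cos 181° = -3105.53
Leg 2 (329°, 2144 m): east 2144 sin 329° = -1104.24, north 2144 cos 329° = 1837.77
Leg 3 (028°, 408 m): east 408 sin 28° = 191.54, north 408 cos 28° = 360.24
Net displacement: -966.90 east, -907.52 north. Direction back to start is (966.90, 907.52): bearing = atan2(966.90, 907.52) mod 360° = 46.81° ≈ 047°.

047°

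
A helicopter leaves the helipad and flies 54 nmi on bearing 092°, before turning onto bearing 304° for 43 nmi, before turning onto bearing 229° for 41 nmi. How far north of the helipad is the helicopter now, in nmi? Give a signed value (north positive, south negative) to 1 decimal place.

-4.7 nmi

Leg 1 (092°, 54 nmi): east 54 sin 92° = 53.97, north 54 cos 92° = -1.88
Leg 2 (304°, 43 nmi): east 43 sin 304° = -35.65, north 43 cos 304° = 24.05
Leg 3 (229°, 41 nmi): east 41 sin 229° = -30.94, north 41 cos 229° = -26.90
Net north component: -4.74 nmi.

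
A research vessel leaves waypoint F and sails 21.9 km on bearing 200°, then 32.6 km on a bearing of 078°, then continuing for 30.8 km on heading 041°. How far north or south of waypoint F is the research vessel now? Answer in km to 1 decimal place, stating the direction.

9.4 km north

Leg 1 (200°, 21.9 km): east 21.9 sin 200° = -7.49, north 21.9 cos 200° = -20.58
Leg 2 (078°, 32.6 km): east 32.6 sin 78° = 31.89, north 32.6 cos 78° = 6.78
Leg 3 (041°, 30.8 km): east 30.8 sin 41° = 20.21, north 30.8 cos 41° = 23.25
Net north component: 9.44 km.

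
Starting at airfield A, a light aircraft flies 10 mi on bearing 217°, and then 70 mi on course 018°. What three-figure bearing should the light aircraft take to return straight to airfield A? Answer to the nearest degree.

Leg 1 (217°, 10 mi): east 10 sin 217° = -6.02, north 10 cos 217° = -7.99
Leg 2 (018°, 70 mi): east 70 sin 18° = 21.63, north 70 cos 18° = 66.57
Net displacement: 15.61 east, 58.59 north. Direction back to start is (-15.61, -58.59): bearing = atan2(-15.61, -58.59) mod 360° = 194.92° ≈ 195°.

195°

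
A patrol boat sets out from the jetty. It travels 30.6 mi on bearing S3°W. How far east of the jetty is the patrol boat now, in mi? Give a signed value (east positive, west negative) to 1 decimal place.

-1.6 mi

Leg 1 (S3°W, 30.6 mi): east 30.6 sin 183° = -1.60, north 30.6 cos 183° = -30.56
Net east component: -1.60 mi.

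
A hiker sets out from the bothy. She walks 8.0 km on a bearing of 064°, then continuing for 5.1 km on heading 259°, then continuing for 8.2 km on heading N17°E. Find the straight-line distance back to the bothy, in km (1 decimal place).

11.3 km

Leg 1 (064°, 8.0 km): east 8.0 sin 64° = 7.19, north 8.0 cos 64° = 3.51
Leg 2 (259°, 5.1 km): east 5.1 sin 259° = -5.01, north 5.1 cos 259° = -0.97
Leg 3 (N17°E, 8.2 km): east 8.2 sin 17° = 2.40, north 8.2 cos 17° = 7.84
Net: 4.58 east, 10.38 north. Distance = √((4.58)² + (10.38)²) = 11.342 km.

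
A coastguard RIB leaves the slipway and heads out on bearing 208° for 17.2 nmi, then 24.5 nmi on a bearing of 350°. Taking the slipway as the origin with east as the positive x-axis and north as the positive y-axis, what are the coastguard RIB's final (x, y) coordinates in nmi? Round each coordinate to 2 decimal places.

(-12.33, 8.94)

Leg 1 (208°, 17.2 nmi): east 17.2 sin 208° = -8.07, north 17.2 cos 208° = -15.19
Leg 2 (350°, 24.5 nmi): east 24.5 sin 350° = -4.25, north 24.5 cos 350° = 24.13
Summing: -12.33 nmi east, 8.94 nmi north → (-12.33, 8.94).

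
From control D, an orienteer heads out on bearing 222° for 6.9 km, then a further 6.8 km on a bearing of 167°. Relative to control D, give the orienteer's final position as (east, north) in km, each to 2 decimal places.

(-3.09, -11.75)

Leg 1 (222°, 6.9 km): east 6.9 sin 222° = -4.62, north 6.9 cos 222° = -5.13
Leg 2 (167°, 6.8 km): east 6.8 sin 167° = 1.53, north 6.8 cos 167° = -6.63
Summing: -3.09 km east, -11.75 km north → (-3.09, -11.75).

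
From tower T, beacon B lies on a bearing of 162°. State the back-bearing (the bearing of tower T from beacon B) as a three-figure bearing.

Back-bearing = 162° + 180° = 342°.

342°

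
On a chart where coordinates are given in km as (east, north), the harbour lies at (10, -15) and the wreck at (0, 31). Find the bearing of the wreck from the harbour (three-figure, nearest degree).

Δeast = 0 − 10 = -10.00; Δnorth = 31 − -15 = 46.00.
Bearing = atan2(Δeast, Δnorth) mod 360° = 347.74° ≈ 348°.

348°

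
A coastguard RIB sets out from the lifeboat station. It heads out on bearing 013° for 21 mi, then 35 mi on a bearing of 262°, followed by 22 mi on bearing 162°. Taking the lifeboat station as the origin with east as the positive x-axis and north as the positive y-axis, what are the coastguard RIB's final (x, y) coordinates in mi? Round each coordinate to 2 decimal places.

(-23.14, -5.33)

Leg 1 (013°, 21 mi): east 21 sin 13° = 4.72, north 21 cos 13° = 20.46
Leg 2 (262°, 35 mi): east 35 sin 262° = -34.66, north 35 cos 262° = -4.87
Leg 3 (162°, 22 mi): east 22 sin 162° = 6.80, north 22 cos 162° = -20.92
Summing: -23.14 mi east, -5.33 mi north → (-23.14, -5.33).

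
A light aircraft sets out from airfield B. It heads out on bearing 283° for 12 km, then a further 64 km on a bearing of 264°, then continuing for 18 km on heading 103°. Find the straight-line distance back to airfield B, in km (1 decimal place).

Leg 1 (283°, 12 km): east 12 sin 283° = -11.69, north 12 cos 283° = 2.70
Leg 2 (264°, 64 km): east 64 sin 264° = -63.65, north 64 cos 264° = -6.69
Leg 3 (103°, 18 km): east 18 sin 103° = 17.54, north 18 cos 103° = -4.05
Net: -57.80 east, -8.04 north. Distance = √((-57.80)² + (-8.04)²) = 58.360 km.

58.4 km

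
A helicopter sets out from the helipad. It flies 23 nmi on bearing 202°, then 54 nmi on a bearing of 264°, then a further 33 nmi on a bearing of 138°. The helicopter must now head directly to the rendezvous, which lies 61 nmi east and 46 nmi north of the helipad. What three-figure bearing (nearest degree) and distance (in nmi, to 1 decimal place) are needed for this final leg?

Leg 1 (202°, 23 nmi): east 23 sin 202° = -8.62, north 23 cos 202° = -21.33
Leg 2 (264°, 54 nmi): east 54 sin 264° = -53.70, north 54 cos 264° = -5.64
Leg 3 (138°, 33 nmi): east 33 sin 138° = 22.08, north 33 cos 138° = -24.52
Current position: (-40.24, -51.49). Target: (61, 46). Remaining: Δeast = 101.24, Δnorth = 97.49.
Bearing = atan2(101.24, 97.49) mod 360° = 46.08°; distance = √((101.24)² + (97.49)²) = 140.550 nmi.

046°, 140.5 nmi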